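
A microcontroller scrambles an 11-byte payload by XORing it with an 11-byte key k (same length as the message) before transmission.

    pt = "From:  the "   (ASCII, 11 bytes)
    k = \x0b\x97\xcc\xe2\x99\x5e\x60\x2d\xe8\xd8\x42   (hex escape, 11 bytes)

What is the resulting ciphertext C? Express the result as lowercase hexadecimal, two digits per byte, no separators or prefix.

byte 0: 46 ^ 0b = 4d
byte 1: 72 ^ 97 = e5
byte 2: 6f ^ cc = a3
byte 3: 6d ^ e2 = 8f
byte 4: 3a ^ 99 = a3
byte 5: 20 ^ 5e = 7e
byte 6: 20 ^ 60 = 40
byte 7: 74 ^ 2d = 59
byte 8: 68 ^ e8 = 80
byte 9: 65 ^ d8 = bd
byte 10: 20 ^ 42 = 62

4de5a38fa37e405980bd62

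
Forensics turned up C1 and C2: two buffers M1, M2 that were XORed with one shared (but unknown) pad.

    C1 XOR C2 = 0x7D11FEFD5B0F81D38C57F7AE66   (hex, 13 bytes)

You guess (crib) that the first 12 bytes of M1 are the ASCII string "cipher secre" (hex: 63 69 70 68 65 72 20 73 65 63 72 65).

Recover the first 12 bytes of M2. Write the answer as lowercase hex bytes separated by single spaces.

Since C1 ⊕ C2 = M1 ⊕ M2, XORing with the guessed M1 bytes yields the corresponding M2 bytes: M2 = (C1 ⊕ C2) ⊕ M1.
7d ⊕ 63 = 1e
11 ⊕ 69 = 78
fe ⊕ 70 = 8e
fd ⊕ 68 = 95
5b ⊕ 65 = 3e
0f ⊕ 72 = 7d
81 ⊕ 20 = a1
d3 ⊕ 73 = a0
8c ⊕ 65 = e9
57 ⊕ 63 = 34
f7 ⊕ 72 = 85
ae ⊕ 65 = cb

1e 78 8e 95 3e 7d a1 a0 e9 34 85 cb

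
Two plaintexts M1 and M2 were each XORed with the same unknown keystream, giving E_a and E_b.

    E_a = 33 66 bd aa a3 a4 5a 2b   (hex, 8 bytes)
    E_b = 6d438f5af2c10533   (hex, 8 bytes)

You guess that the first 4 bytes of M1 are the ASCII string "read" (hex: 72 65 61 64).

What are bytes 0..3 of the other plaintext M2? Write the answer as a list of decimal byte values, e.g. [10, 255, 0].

First, E_a ⊕ E_b = (M1 ⊕ K) ⊕ (M2 ⊕ K) = M1 ⊕ M2, so the key drops out. Then M2 = (M1 ⊕ M2) ⊕ M1 over the first 4 bytes.
byte 0: (33 ^ 6d) ^ 72 = 5e ^ 72 = 2c
byte 1: (66 ^ 43) ^ 65 = 25 ^ 65 = 40
byte 2: (bd ^ 8f) ^ 61 = 32 ^ 61 = 53
byte 3: (aa ^ 5a) ^ 64 = f0 ^ 64 = 94

[44, 64, 83, 148]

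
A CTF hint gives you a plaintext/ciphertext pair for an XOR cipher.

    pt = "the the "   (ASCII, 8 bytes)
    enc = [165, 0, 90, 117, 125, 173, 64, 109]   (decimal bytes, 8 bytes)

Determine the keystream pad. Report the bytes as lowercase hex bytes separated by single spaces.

Since enc = pt ⊕ pad, XORing both sides with pt gives pad = pt ⊕ enc.
01110100 XOR 10100101 = 11010001
01101000 XOR 00000000 = 01101000
01100101 XOR 01011010 = 00111111
00100000 XOR 01110101 = 01010101
01110100 XOR 01111101 = 00001001
01101000 XOR 10101101 = 11000101
01100101 XOR 01000000 = 00100101
00100000 XOR 01101101 = 01001101

d1 68 3f 55 09 c5 25 4d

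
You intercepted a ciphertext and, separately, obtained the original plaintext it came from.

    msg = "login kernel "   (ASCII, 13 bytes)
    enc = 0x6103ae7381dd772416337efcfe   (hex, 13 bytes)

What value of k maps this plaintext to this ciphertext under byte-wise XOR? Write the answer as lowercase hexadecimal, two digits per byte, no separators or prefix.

Since enc = msg ⊕ k, XORing both sides with msg gives k = msg ⊕ enc.
byte 0: 01101100 XOR 01100001 = 00001101
byte 1: 01101111 XOR 00000011 = 01101100
byte 2: 01100111 XOR 10101110 = 11001001
byte 3: 01101001 XOR 01110011 = 00011010
byte 4: 01101110 XOR 10000001 = 11101111
byte 5: 00100000 XOR 11011101 = 11111101
byte 6: 01101011 XOR 01110111 = 00011100
byte 7: 01100101 XOR 00100100 = 01000001
byte 8: 01110010 XOR 00010110 = 01100100
byte 9: 01101110 XOR 00110011 = 01011101
byte 10: 01100101 XOR 01111110 = 00011011
byte 11: 01101100 XOR 11111100 = 10010000
byte 12: 00100000 XOR 11111110 = 11011110

0d6cc91aeffd1c41645d1b90de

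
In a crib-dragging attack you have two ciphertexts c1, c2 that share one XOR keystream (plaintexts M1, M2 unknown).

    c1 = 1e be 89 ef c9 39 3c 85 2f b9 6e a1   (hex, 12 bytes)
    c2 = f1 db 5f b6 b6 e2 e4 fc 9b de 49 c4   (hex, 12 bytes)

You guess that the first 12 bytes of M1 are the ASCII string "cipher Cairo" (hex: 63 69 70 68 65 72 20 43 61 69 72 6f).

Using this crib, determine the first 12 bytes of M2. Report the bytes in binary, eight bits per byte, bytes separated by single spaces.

First, c1 ⊕ c2 = (M1 ⊕ K) ⊕ (M2 ⊕ K) = M1 ⊕ M2, so the key drops out. Then M2 = (M1 ⊕ M2) ⊕ M1 over the first 12 bytes.
byte 0: (1e ^ f1) ^ 63 = ef ^ 63 = 8c
byte 1: (be ^ db) ^ 69 = 65 ^ 69 = 0c
byte 2: (89 ^ 5f) ^ 70 = d6 ^ 70 = a6
byte 3: (ef ^ b6) ^ 68 = 59 ^ 68 = 31
byte 4: (c9 ^ b6) ^ 65 = 7f ^ 65 = 1a
byte 5: (39 ^ e2) ^ 72 = db ^ 72 = a9
byte 6: (3c ^ e4) ^ 20 = d8 ^ 20 = f8
byte 7: (85 ^ fc) ^ 43 = 79 ^ 43 = 3a
byte 8: (2f ^ 9b) ^ 61 = b4 ^ 61 = d5
byte 9: (b9 ^ de) ^ 69 = 67 ^ 69 = 0e
byte 10: (6e ^ 49) ^ 72 = 27 ^ 72 = 55
byte 11: (a1 ^ c4) ^ 6f = 65 ^ 6f = 0a

10001100 00001100 10100110 00110001 00011010 10101001 11111000 00111010 11010101 00001110 01010101 00001010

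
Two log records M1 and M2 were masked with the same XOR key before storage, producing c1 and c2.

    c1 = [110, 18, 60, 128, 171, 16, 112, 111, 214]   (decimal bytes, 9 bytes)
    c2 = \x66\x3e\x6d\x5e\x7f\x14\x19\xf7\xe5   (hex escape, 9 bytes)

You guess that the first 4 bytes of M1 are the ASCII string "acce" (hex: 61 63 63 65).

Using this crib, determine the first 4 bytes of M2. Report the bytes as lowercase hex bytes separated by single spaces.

69 4f 32 bb

First, c1 ⊕ c2 = (M1 ⊕ K) ⊕ (M2 ⊕ K) = M1 ⊕ M2, so the key drops out. Then M2 = (M1 ⊕ M2) ⊕ M1 over the first 4 bytes.
byte 0: (6e xor 66) xor 61 = 08 xor 61 = 69
byte 1: (12 xor 3e) xor 63 = 2c xor 63 = 4f
byte 2: (3c xor 6d) xor 63 = 51 xor 63 = 32
byte 3: (80 xor 5e) xor 65 = de xor 65 = bb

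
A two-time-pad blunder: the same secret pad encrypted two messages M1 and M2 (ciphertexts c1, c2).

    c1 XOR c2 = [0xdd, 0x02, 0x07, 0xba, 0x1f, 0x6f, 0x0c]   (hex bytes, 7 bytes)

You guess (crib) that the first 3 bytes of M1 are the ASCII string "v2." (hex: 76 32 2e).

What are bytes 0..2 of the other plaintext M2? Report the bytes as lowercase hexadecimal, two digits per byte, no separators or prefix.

Since c1 ⊕ c2 = M1 ⊕ M2, XORing with the guessed M1 bytes yields the corresponding M2 bytes: M2 = (c1 ⊕ c2) ⊕ M1.
dd ^ 76 = ab
02 ^ 32 = 30
07 ^ 2e = 29

ab3029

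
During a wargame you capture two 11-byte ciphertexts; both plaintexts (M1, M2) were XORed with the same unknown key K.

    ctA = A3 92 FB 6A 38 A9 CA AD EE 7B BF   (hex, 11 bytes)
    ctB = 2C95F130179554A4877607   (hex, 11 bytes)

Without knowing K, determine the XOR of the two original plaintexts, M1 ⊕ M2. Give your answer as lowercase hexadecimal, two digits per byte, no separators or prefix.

8f070a5a2f3c9e09690db8

ctA ⊕ ctB = (M1 ⊕ K) ⊕ (M2 ⊕ K) = M1 ⊕ M2 — the shared key cancels under XOR.
a3 xor 2c = 8f
92 xor 95 = 07
fb xor f1 = 0a
6a xor 30 = 5a
38 xor 17 = 2f
a9 xor 95 = 3c
ca xor 54 = 9e
ad xor a4 = 09
ee xor 87 = 69
7b xor 76 = 0d
bf xor 07 = b8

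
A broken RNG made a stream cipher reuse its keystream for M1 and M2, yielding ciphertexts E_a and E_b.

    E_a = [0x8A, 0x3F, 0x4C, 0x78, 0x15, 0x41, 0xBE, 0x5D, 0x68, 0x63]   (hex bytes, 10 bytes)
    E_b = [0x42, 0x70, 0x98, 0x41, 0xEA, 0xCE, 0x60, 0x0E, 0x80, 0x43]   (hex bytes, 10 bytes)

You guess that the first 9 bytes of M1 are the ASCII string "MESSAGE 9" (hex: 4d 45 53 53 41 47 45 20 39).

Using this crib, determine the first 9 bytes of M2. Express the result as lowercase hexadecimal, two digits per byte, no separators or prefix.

850a876abec89b73d1

First, E_a ⊕ E_b = (M1 ⊕ K) ⊕ (M2 ⊕ K) = M1 ⊕ M2, so the key drops out. Then M2 = (M1 ⊕ M2) ⊕ M1 over the first 9 bytes.
byte 0: (8a ^ 42) ^ 4d = c8 ^ 4d = 85
byte 1: (3f ^ 70) ^ 45 = 4f ^ 45 = 0a
byte 2: (4c ^ 98) ^ 53 = d4 ^ 53 = 87
byte 3: (78 ^ 41) ^ 53 = 39 ^ 53 = 6a
byte 4: (15 ^ ea) ^ 41 = ff ^ 41 = be
byte 5: (41 ^ ce) ^ 47 = 8f ^ 47 = c8
byte 6: (be ^ 60) ^ 45 = de ^ 45 = 9b
byte 7: (5d ^ 0e) ^ 20 = 53 ^ 20 = 73
byte 8: (68 ^ 80) ^ 39 = e8 ^ 39 = d1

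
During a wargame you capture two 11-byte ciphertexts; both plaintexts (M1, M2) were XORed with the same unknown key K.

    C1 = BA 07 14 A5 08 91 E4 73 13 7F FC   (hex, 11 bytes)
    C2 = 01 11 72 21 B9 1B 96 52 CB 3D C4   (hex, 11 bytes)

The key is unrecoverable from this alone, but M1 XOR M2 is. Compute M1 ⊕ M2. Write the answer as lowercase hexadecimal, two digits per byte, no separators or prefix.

C1 ⊕ C2 = (M1 ⊕ K) ⊕ (M2 ⊕ K) = M1 ⊕ M2 — the shared key cancels under XOR.
byte 0: 10111010 XOR 00000001 = 10111011
byte 1: 00000111 XOR 00010001 = 00010110
byte 2: 00010100 XOR 01110010 = 01100110
byte 3: 10100101 XOR 00100001 = 10000100
byte 4: 00001000 XOR 10111001 = 10110001
byte 5: 10010001 XOR 00011011 = 10001010
byte 6: 11100100 XOR 10010110 = 01110010
byte 7: 01110011 XOR 01010010 = 00100001
byte 8: 00010011 XOR 11001011 = 11011000
byte 9: 01111111 XOR 00111101 = 01000010
byte 10: 11111100 XOR 11000100 = 00111000

bb166684b18a7221d84238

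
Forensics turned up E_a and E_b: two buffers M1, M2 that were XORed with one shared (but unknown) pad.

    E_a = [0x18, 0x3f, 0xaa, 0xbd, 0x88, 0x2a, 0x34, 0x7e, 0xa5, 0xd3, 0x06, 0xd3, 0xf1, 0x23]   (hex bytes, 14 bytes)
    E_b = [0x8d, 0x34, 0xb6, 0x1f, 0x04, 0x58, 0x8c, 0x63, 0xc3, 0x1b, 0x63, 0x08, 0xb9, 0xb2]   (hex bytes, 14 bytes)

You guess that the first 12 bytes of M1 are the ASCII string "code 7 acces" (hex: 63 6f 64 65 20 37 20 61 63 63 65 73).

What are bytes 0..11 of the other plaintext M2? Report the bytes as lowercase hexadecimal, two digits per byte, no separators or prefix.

f66478c7ac45987c05ab00a8

First, E_a ⊕ E_b = (M1 ⊕ K) ⊕ (M2 ⊕ K) = M1 ⊕ M2, so the key drops out. Then M2 = (M1 ⊕ M2) ⊕ M1 over the first 12 bytes.
byte 0: (18 xor 8d) xor 63 = 95 xor 63 = f6
byte 1: (3f xor 34) xor 6f = 0b xor 6f = 64
byte 2: (aa xor b6) xor 64 = 1c xor 64 = 78
byte 3: (bd xor 1f) xor 65 = a2 xor 65 = c7
byte 4: (88 xor 04) xor 20 = 8c xor 20 = ac
byte 5: (2a xor 58) xor 37 = 72 xor 37 = 45
byte 6: (34 xor 8c) xor 20 = b8 xor 20 = 98
byte 7: (7e xor 63) xor 61 = 1d xor 61 = 7c
byte 8: (a5 xor c3) xor 63 = 66 xor 63 = 05
byte 9: (d3 xor 1b) xor 63 = c8 xor 63 = ab
byte 10: (06 xor 63) xor 65 = 65 xor 65 = 00
byte 11: (d3 xor 08) xor 73 = db xor 73 = a8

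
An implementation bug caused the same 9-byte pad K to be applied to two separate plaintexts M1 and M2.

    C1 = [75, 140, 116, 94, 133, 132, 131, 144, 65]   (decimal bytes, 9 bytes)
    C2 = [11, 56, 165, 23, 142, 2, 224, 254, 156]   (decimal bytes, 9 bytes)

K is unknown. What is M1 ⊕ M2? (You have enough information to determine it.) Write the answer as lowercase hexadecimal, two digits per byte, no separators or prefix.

C1 ⊕ C2 = (M1 ⊕ K) ⊕ (M2 ⊕ K) = M1 ⊕ M2 — the shared key cancels under XOR.
4b XOR 0b = 40
8c XOR 38 = b4
74 XOR a5 = d1
5e XOR 17 = 49
85 XOR 8e = 0b
84 XOR 02 = 86
83 XOR e0 = 63
90 XOR fe = 6e
41 XOR 9c = dd

40b4d1490b86636edd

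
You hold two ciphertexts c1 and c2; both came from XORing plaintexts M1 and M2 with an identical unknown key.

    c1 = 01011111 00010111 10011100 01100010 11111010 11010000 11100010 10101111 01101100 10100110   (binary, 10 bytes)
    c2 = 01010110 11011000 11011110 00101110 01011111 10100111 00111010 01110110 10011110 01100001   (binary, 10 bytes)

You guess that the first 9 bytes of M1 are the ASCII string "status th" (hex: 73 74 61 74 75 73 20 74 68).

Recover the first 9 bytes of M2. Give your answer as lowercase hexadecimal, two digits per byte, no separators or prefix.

First, c1 ⊕ c2 = (M1 ⊕ K) ⊕ (M2 ⊕ K) = M1 ⊕ M2, so the key drops out. Then M2 = (M1 ⊕ M2) ⊕ M1 over the first 9 bytes.
byte 0: (5f ⊕ 56) ⊕ 73 = 09 ⊕ 73 = 7a
byte 1: (17 ⊕ d8) ⊕ 74 = cf ⊕ 74 = bb
byte 2: (9c ⊕ de) ⊕ 61 = 42 ⊕ 61 = 23
byte 3: (62 ⊕ 2e) ⊕ 74 = 4c ⊕ 74 = 38
byte 4: (fa ⊕ 5f) ⊕ 75 = a5 ⊕ 75 = d0
byte 5: (d0 ⊕ a7) ⊕ 73 = 77 ⊕ 73 = 04
byte 6: (e2 ⊕ 3a) ⊕ 20 = d8 ⊕ 20 = f8
byte 7: (af ⊕ 76) ⊕ 74 = d9 ⊕ 74 = ad
byte 8: (6c ⊕ 9e) ⊕ 68 = f2 ⊕ 68 = 9a

7abb2338d004f8ad9a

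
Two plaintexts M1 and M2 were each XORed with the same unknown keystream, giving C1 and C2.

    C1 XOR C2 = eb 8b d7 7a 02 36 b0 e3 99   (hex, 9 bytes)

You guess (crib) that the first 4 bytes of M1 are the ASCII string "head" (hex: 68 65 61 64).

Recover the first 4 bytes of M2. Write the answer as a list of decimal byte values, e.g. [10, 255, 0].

[131, 238, 182, 30]

Since C1 ⊕ C2 = M1 ⊕ M2, XORing with the guessed M1 bytes yields the corresponding M2 bytes: M2 = (C1 ⊕ C2) ⊕ M1.
eb xor 68 = 83
8b xor 65 = ee
d7 xor 61 = b6
7a xor 64 = 1e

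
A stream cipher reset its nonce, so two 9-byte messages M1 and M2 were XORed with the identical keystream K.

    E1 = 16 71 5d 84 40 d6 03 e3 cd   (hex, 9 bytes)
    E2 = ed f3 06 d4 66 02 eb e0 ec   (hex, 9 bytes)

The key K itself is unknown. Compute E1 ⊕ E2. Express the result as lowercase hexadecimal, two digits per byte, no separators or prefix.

E1 ⊕ E2 = (M1 ⊕ K) ⊕ (M2 ⊕ K) = M1 ⊕ M2 — the shared key cancels under XOR.
 22 XOR 237 = 251
113 XOR 243 = 130
 93 XOR   6 =  91
132 XOR 212 =  80
 64 XOR 102 =  38
214 XOR   2 = 212
  3 XOR 235 = 232
227 XOR 224 =   3
205 XOR 236 =  33

fb825b5026d4e80321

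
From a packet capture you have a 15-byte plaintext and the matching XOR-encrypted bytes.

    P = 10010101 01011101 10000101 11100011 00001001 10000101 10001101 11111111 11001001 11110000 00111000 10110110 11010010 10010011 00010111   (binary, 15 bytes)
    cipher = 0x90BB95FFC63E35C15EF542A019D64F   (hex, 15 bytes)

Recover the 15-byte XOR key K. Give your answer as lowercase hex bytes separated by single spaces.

Since cipher = P ⊕ K, XORing both sides with P gives K = P ⊕ cipher.
byte 0: 95 ⊕ 90 = 05
byte 1: 5d ⊕ bb = e6
byte 2: 85 ⊕ 95 = 10
byte 3: e3 ⊕ ff = 1c
byte 4: 09 ⊕ c6 = cf
byte 5: 85 ⊕ 3e = bb
byte 6: 8d ⊕ 35 = b8
byte 7: ff ⊕ c1 = 3e
byte 8: c9 ⊕ 5e = 97
byte 9: f0 ⊕ f5 = 05
byte 10: 38 ⊕ 42 = 7a
byte 11: b6 ⊕ a0 = 16
byte 12: d2 ⊕ 19 = cb
byte 13: 93 ⊕ d6 = 45
byte 14: 17 ⊕ 4f = 58

05 e6 10 1c cf bb b8 3e 97 05 7a 16 cb 45 58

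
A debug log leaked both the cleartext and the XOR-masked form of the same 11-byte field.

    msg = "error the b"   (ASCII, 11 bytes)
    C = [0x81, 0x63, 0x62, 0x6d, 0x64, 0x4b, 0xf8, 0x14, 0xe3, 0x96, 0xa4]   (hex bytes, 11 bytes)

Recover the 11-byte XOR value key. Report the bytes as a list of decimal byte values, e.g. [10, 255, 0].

Since C = msg ⊕ key, XORing both sides with msg gives key = msg ⊕ C.
101 ^ 129 = 228
114 ^  99 =  17
114 ^  98 =  16
111 ^ 109 =   2
114 ^ 100 =  22
 32 ^  75 = 107
116 ^ 248 = 140
104 ^  20 = 124
101 ^ 227 = 134
 32 ^ 150 = 182
 98 ^ 164 = 198

[228, 17, 16, 2, 22, 107, 140, 124, 134, 182, 198]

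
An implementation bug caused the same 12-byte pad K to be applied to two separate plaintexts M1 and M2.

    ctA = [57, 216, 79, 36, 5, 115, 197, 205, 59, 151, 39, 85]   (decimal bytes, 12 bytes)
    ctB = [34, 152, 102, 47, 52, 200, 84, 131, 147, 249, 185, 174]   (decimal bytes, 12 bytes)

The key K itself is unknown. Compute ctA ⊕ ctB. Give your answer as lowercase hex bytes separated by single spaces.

1b 40 29 0b 31 bb 91 4e a8 6e 9e fb

ctA ⊕ ctB = (M1 ⊕ K) ⊕ (M2 ⊕ K) = M1 ⊕ M2 — the shared key cancels under XOR.
 57 ⊕  34 =  27
216 ⊕ 152 =  64
 79 ⊕ 102 =  41
 36 ⊕  47 =  11
  5 ⊕  52 =  49
115 ⊕ 200 = 187
197 ⊕  84 = 145
205 ⊕ 131 =  78
 59 ⊕ 147 = 168
151 ⊕ 249 = 110
 39 ⊕ 185 = 158
 85 ⊕ 174 = 251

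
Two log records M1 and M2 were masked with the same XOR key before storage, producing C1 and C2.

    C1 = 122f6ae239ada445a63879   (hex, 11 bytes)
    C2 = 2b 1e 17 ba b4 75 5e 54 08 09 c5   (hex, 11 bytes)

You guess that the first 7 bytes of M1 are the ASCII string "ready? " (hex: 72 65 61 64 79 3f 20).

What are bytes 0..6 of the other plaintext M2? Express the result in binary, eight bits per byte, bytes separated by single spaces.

01001011 01010100 00011100 00111100 11110100 11100111 11011010

First, C1 ⊕ C2 = (M1 ⊕ K) ⊕ (M2 ⊕ K) = M1 ⊕ M2, so the key drops out. Then M2 = (M1 ⊕ M2) ⊕ M1 over the first 7 bytes.
byte 0: (12 xor 2b) xor 72 = 39 xor 72 = 4b
byte 1: (2f xor 1e) xor 65 = 31 xor 65 = 54
byte 2: (6a xor 17) xor 61 = 7d xor 61 = 1c
byte 3: (e2 xor ba) xor 64 = 58 xor 64 = 3c
byte 4: (39 xor b4) xor 79 = 8d xor 79 = f4
byte 5: (ad xor 75) xor 3f = d8 xor 3f = e7
byte 6: (a4 xor 5e) xor 20 = fa xor 20 = da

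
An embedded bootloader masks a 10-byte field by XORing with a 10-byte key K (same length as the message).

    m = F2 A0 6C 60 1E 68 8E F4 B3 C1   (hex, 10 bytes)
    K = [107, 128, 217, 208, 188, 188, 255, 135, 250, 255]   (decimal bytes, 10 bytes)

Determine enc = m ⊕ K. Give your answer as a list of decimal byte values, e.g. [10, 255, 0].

byte 0: f2 XOR 6b = 99
byte 1: a0 XOR 80 = 20
byte 2: 6c XOR d9 = b5
byte 3: 60 XOR d0 = b0
byte 4: 1e XOR bc = a2
byte 5: 68 XOR bc = d4
byte 6: 8e XOR ff = 71
byte 7: f4 XOR 87 = 73
byte 8: b3 XOR fa = 49
byte 9: c1 XOR ff = 3e

[153, 32, 181, 176, 162, 212, 113, 115, 73, 62]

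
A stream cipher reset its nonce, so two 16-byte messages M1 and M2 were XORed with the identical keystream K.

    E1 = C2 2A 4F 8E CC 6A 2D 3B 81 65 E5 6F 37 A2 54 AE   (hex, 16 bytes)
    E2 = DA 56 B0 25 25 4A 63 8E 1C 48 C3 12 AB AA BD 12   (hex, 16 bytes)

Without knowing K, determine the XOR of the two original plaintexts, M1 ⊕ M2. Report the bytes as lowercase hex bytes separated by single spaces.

E1 ⊕ E2 = (M1 ⊕ K) ⊕ (M2 ⊕ K) = M1 ⊕ M2 — the shared key cancels under XOR.
11000010 ⊕ 11011010 = 00011000
00101010 ⊕ 01010110 = 01111100
01001111 ⊕ 10110000 = 11111111
10001110 ⊕ 00100101 = 10101011
11001100 ⊕ 00100101 = 11101001
01101010 ⊕ 01001010 = 00100000
00101101 ⊕ 01100011 = 01001110
00111011 ⊕ 10001110 = 10110101
10000001 ⊕ 00011100 = 10011101
01100101 ⊕ 01001000 = 00101101
11100101 ⊕ 11000011 = 00100110
01101111 ⊕ 00010010 = 01111101
00110111 ⊕ 10101011 = 10011100
10100010 ⊕ 10101010 = 00001000
01010100 ⊕ 10111101 = 11101001
10101110 ⊕ 00010010 = 10111100

18 7c ff ab e9 20 4e b5 9d 2d 26 7d 9c 08 e9 bc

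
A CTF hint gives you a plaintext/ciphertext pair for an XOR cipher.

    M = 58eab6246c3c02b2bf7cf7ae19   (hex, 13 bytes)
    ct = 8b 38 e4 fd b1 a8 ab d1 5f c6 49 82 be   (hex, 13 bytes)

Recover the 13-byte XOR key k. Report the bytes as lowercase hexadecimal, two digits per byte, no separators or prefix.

d3d252d9dd94a963e0babe2ca7

Since ct = M ⊕ k, XORing both sides with M gives k = M ⊕ ct.
58 xor 8b = d3
ea xor 38 = d2
b6 xor e4 = 52
24 xor fd = d9
6c xor b1 = dd
3c xor a8 = 94
02 xor ab = a9
b2 xor d1 = 63
bf xor 5f = e0
7c xor c6 = ba
f7 xor 49 = be
ae xor 82 = 2c
19 xor be = a7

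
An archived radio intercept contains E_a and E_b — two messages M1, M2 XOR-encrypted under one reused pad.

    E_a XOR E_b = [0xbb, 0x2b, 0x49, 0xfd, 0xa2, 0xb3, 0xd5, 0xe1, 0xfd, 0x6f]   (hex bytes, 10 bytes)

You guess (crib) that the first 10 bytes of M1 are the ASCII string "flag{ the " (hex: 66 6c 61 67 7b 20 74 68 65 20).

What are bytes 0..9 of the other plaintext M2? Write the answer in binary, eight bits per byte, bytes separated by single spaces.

Since E_a ⊕ E_b = M1 ⊕ M2, XORing with the guessed M1 bytes yields the corresponding M2 bytes: M2 = (E_a ⊕ E_b) ⊕ M1.
byte 0: bb xor 66 = dd
byte 1: 2b xor 6c = 47
byte 2: 49 xor 61 = 28
byte 3: fd xor 67 = 9a
byte 4: a2 xor 7b = d9
byte 5: b3 xor 20 = 93
byte 6: d5 xor 74 = a1
byte 7: e1 xor 68 = 89
byte 8: fd xor 65 = 98
byte 9: 6f xor 20 = 4f

11011101 01000111 00101000 10011010 11011001 10010011 10100001 10001001 10011000 01001111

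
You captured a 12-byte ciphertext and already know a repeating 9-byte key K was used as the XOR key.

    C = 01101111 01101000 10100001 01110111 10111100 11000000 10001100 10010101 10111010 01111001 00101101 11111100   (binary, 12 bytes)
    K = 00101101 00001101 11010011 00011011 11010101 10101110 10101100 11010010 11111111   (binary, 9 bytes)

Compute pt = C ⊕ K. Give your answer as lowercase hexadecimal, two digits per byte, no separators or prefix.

4265726c696e20474554202f

The 9-byte key repeats, so the effective keystream is 2d 0d d3 1b d5 ae ac d2 ff 2d 0d d3.
byte 0: 6f xor 2d = 42
byte 1: 68 xor 0d = 65
byte 2: a1 xor d3 = 72
byte 3: 77 xor 1b = 6c
byte 4: bc xor d5 = 69
byte 5: c0 xor ae = 6e
byte 6: 8c xor ac = 20
byte 7: 95 xor d2 = 47
byte 8: ba xor ff = 45
byte 9: 79 xor 2d = 54
byte 10: 2d xor 0d = 20
byte 11: fc xor d3 = 2f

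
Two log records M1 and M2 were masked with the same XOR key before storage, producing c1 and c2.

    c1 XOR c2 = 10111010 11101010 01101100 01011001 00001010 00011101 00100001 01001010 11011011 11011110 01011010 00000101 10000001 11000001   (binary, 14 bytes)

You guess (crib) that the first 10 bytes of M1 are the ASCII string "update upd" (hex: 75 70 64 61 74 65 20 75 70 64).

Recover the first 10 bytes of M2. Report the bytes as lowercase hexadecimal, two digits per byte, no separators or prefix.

Since c1 ⊕ c2 = M1 ⊕ M2, XORing with the guessed M1 bytes yields the corresponding M2 bytes: M2 = (c1 ⊕ c2) ⊕ M1.
ba ⊕ 75 = cf
ea ⊕ 70 = 9a
6c ⊕ 64 = 08
59 ⊕ 61 = 38
0a ⊕ 74 = 7e
1d ⊕ 65 = 78
21 ⊕ 20 = 01
4a ⊕ 75 = 3f
db ⊕ 70 = ab
de ⊕ 64 = ba

cf9a08387e78013fabba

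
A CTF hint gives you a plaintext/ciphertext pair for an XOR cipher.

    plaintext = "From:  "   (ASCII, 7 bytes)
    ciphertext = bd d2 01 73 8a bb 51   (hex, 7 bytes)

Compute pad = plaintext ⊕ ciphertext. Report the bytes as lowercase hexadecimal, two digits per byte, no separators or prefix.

fba06e1eb09b71

Since ciphertext = plaintext ⊕ pad, XORing both sides with plaintext gives pad = plaintext ⊕ ciphertext.
46 ^ bd = fb
72 ^ d2 = a0
6f ^ 01 = 6e
6d ^ 73 = 1e
3a ^ 8a = b0
20 ^ bb = 9b
20 ^ 51 = 71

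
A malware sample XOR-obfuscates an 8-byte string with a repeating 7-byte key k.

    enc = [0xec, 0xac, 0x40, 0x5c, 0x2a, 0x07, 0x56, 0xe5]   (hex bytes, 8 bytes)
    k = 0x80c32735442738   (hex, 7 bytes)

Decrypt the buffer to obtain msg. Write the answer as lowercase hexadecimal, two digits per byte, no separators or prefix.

The 7-byte key repeats, so the effective keystream is 80 c3 27 35 44 27 38 80.
byte 0: ec XOR 80 = 6c
byte 1: ac XOR c3 = 6f
byte 2: 40 XOR 27 = 67
byte 3: 5c XOR 35 = 69
byte 4: 2a XOR 44 = 6e
byte 5: 07 XOR 27 = 20
byte 6: 56 XOR 38 = 6e
byte 7: e5 XOR 80 = 65

6c6f67696e206e65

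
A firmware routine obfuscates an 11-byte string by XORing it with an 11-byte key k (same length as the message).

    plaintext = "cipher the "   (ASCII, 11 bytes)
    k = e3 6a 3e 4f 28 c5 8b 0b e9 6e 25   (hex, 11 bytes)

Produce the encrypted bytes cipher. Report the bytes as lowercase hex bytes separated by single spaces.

80 03 4e 27 4d b7 ab 7f 81 0b 05

XOR is its own inverse, so applying the key byte-wise gives the result directly.
63 xor e3 = 80
69 xor 6a = 03
70 xor 3e = 4e
68 xor 4f = 27
65 xor 28 = 4d
72 xor c5 = b7
20 xor 8b = ab
74 xor 0b = 7f
68 xor e9 = 81
65 xor 6e = 0b
20 xor 25 = 05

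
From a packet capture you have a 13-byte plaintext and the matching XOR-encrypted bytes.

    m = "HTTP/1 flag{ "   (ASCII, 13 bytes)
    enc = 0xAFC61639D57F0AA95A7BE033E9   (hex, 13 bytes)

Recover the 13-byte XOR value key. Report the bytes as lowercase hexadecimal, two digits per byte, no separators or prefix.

e7924269fa4e2acf361a8748c9

Since enc = m ⊕ key, XORing both sides with m gives key = m ⊕ enc.
48 XOR af = e7
54 XOR c6 = 92
54 XOR 16 = 42
50 XOR 39 = 69
2f XOR d5 = fa
31 XOR 7f = 4e
20 XOR 0a = 2a
66 XOR a9 = cf
6c XOR 5a = 36
61 XOR 7b = 1a
67 XOR e0 = 87
7b XOR 33 = 48
20 XOR e9 = c9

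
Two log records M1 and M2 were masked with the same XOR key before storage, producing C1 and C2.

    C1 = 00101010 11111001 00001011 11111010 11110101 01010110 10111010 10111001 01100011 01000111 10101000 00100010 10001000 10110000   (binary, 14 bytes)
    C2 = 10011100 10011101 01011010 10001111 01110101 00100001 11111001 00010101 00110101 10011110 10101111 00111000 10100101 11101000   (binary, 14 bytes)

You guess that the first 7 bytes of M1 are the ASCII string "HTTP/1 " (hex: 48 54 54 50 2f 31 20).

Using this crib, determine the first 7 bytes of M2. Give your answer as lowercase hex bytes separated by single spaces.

First, C1 ⊕ C2 = (M1 ⊕ K) ⊕ (M2 ⊕ K) = M1 ⊕ M2, so the key drops out. Then M2 = (M1 ⊕ M2) ⊕ M1 over the first 7 bytes.
byte 0: (2a ^ 9c) ^ 48 = b6 ^ 48 = fe
byte 1: (f9 ^ 9d) ^ 54 = 64 ^ 54 = 30
byte 2: (0b ^ 5a) ^ 54 = 51 ^ 54 = 05
byte 3: (fa ^ 8f) ^ 50 = 75 ^ 50 = 25
byte 4: (f5 ^ 75) ^ 2f = 80 ^ 2f = af
byte 5: (56 ^ 21) ^ 31 = 77 ^ 31 = 46
byte 6: (ba ^ f9) ^ 20 = 43 ^ 20 = 63

fe 30 05 25 af 46 63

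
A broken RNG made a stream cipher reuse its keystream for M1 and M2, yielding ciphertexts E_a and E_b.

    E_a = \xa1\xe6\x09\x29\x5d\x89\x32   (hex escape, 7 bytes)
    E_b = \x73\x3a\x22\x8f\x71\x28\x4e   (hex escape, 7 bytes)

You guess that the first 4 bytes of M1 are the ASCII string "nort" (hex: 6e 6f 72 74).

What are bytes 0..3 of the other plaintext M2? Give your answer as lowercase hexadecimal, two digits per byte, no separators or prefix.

First, E_a ⊕ E_b = (M1 ⊕ K) ⊕ (M2 ⊕ K) = M1 ⊕ M2, so the key drops out. Then M2 = (M1 ⊕ M2) ⊕ M1 over the first 4 bytes.
byte 0: (a1 ⊕ 73) ⊕ 6e = d2 ⊕ 6e = bc
byte 1: (e6 ⊕ 3a) ⊕ 6f = dc ⊕ 6f = b3
byte 2: (09 ⊕ 22) ⊕ 72 = 2b ⊕ 72 = 59
byte 3: (29 ⊕ 8f) ⊕ 74 = a6 ⊕ 74 = d2

bcb359d2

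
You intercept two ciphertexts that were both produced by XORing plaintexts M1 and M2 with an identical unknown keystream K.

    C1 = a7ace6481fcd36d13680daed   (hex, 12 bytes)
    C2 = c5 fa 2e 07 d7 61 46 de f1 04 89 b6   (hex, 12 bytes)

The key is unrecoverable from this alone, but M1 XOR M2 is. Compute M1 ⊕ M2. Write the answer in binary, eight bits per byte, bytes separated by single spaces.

C1 ⊕ C2 = (M1 ⊕ K) ⊕ (M2 ⊕ K) = M1 ⊕ M2 — the shared key cancels under XOR.
byte 0: a7 XOR c5 = 62
byte 1: ac XOR fa = 56
byte 2: e6 XOR 2e = c8
byte 3: 48 XOR 07 = 4f
byte 4: 1f XOR d7 = c8
byte 5: cd XOR 61 = ac
byte 6: 36 XOR 46 = 70
byte 7: d1 XOR de = 0f
byte 8: 36 XOR f1 = c7
byte 9: 80 XOR 04 = 84
byte 10: da XOR 89 = 53
byte 11: ed XOR b6 = 5b

01100010 01010110 11001000 01001111 11001000 10101100 01110000 00001111 11000111 10000100 01010011 01011011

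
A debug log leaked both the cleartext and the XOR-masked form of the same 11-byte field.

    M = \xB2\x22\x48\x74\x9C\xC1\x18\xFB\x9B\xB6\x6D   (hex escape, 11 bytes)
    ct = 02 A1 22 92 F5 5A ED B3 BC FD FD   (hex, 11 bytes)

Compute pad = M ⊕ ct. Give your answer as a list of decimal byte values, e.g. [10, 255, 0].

[176, 131, 106, 230, 105, 155, 245, 72, 39, 75, 144]

Since ct = M ⊕ pad, XORing both sides with M gives pad = M ⊕ ct.
10110010 xor 00000010 = 10110000
00100010 xor 10100001 = 10000011
01001000 xor 00100010 = 01101010
01110100 xor 10010010 = 11100110
10011100 xor 11110101 = 01101001
11000001 xor 01011010 = 10011011
00011000 xor 11101101 = 11110101
11111011 xor 10110011 = 01001000
10011011 xor 10111100 = 00100111
10110110 xor 11111101 = 01001011
01101101 xor 11111101 = 10010000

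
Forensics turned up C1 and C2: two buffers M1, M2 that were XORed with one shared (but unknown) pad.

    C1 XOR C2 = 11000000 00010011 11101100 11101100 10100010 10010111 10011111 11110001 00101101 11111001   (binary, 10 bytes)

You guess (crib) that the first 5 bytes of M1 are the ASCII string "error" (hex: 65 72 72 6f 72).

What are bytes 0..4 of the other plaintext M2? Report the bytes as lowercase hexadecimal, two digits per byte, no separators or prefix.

a5619e83d0

Since C1 ⊕ C2 = M1 ⊕ M2, XORing with the guessed M1 bytes yields the corresponding M2 bytes: M2 = (C1 ⊕ C2) ⊕ M1.
byte 0: c0 XOR 65 = a5
byte 1: 13 XOR 72 = 61
byte 2: ec XOR 72 = 9e
byte 3: ec XOR 6f = 83
byte 4: a2 XOR 72 = d0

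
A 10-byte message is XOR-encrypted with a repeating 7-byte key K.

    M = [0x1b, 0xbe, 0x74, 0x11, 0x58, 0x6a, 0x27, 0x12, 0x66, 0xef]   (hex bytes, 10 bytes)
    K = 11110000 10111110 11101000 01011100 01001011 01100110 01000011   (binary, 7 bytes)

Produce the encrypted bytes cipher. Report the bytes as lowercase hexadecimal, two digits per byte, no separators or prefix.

The 7-byte key repeats, so the effective keystream is f0 be e8 5c 4b 66 43 f0 be e8.
byte 0: 1b ⊕ f0 = eb
byte 1: be ⊕ be = 00
byte 2: 74 ⊕ e8 = 9c
byte 3: 11 ⊕ 5c = 4d
byte 4: 58 ⊕ 4b = 13
byte 5: 6a ⊕ 66 = 0c
byte 6: 27 ⊕ 43 = 64
byte 7: 12 ⊕ f0 = e2
byte 8: 66 ⊕ be = d8
byte 9: ef ⊕ e8 = 07

eb009c4d130c64e2d807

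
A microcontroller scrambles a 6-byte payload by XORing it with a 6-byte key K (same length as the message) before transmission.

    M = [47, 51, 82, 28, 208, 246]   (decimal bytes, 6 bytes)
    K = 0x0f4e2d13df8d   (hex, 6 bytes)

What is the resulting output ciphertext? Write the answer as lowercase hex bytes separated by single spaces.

20 7d 7f 0f 0f 7b

00101111 XOR 00001111 = 00100000
00110011 XOR 01001110 = 01111101
01010010 XOR 00101101 = 01111111
00011100 XOR 00010011 = 00001111
11010000 XOR 11011111 = 00001111
11110110 XOR 10001101 = 01111011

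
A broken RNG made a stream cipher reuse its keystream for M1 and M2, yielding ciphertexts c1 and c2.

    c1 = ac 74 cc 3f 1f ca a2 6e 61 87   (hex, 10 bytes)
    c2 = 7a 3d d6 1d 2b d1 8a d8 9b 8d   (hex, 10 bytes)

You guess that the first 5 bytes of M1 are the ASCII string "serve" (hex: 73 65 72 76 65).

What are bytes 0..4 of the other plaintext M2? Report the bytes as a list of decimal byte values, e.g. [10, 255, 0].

First, c1 ⊕ c2 = (M1 ⊕ K) ⊕ (M2 ⊕ K) = M1 ⊕ M2, so the key drops out. Then M2 = (M1 ⊕ M2) ⊕ M1 over the first 5 bytes.
byte 0: (ac ^ 7a) ^ 73 = d6 ^ 73 = a5
byte 1: (74 ^ 3d) ^ 65 = 49 ^ 65 = 2c
byte 2: (cc ^ d6) ^ 72 = 1a ^ 72 = 68
byte 3: (3f ^ 1d) ^ 76 = 22 ^ 76 = 54
byte 4: (1f ^ 2b) ^ 65 = 34 ^ 65 = 51

[165, 44, 104, 84, 81]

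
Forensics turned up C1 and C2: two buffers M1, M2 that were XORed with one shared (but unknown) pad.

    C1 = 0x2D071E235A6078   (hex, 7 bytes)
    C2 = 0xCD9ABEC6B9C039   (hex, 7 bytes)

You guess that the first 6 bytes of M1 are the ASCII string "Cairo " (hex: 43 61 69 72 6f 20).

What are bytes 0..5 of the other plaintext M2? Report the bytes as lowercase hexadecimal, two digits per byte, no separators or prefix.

First, C1 ⊕ C2 = (M1 ⊕ K) ⊕ (M2 ⊕ K) = M1 ⊕ M2, so the key drops out. Then M2 = (M1 ⊕ M2) ⊕ M1 over the first 6 bytes.
byte 0: (2d XOR cd) XOR 43 = e0 XOR 43 = a3
byte 1: (07 XOR 9a) XOR 61 = 9d XOR 61 = fc
byte 2: (1e XOR be) XOR 69 = a0 XOR 69 = c9
byte 3: (23 XOR c6) XOR 72 = e5 XOR 72 = 97
byte 4: (5a XOR b9) XOR 6f = e3 XOR 6f = 8c
byte 5: (60 XOR c0) XOR 20 = a0 XOR 20 = 80

a3fcc9978c80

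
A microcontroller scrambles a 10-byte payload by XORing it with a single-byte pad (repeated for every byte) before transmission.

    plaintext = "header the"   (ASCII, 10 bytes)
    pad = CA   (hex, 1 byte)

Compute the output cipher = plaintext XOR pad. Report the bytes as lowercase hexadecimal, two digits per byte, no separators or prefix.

The 1-byte key repeats, so the effective keystream is ca ca ca ca ca ca ca ca ca ca.
byte 0: 01101000 ^ 11001010 = 10100010
byte 1: 01100101 ^ 11001010 = 10101111
byte 2: 01100001 ^ 11001010 = 10101011
byte 3: 01100100 ^ 11001010 = 10101110
byte 4: 01100101 ^ 11001010 = 10101111
byte 5: 01110010 ^ 11001010 = 10111000
byte 6: 00100000 ^ 11001010 = 11101010
byte 7: 01110100 ^ 11001010 = 10111110
byte 8: 01101000 ^ 11001010 = 10100010
byte 9: 01100101 ^ 11001010 = 10101111

a2afabaeafb8eabea2af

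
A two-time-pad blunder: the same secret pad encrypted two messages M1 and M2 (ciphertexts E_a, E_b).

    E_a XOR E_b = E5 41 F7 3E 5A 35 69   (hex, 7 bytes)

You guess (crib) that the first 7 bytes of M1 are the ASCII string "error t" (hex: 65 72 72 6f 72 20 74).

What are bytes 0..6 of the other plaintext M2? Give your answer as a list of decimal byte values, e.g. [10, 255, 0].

[128, 51, 133, 81, 40, 21, 29]

Since E_a ⊕ E_b = M1 ⊕ M2, XORing with the guessed M1 bytes yields the corresponding M2 bytes: M2 = (E_a ⊕ E_b) ⊕ M1.
e5 XOR 65 = 80
41 XOR 72 = 33
f7 XOR 72 = 85
3e XOR 6f = 51
5a XOR 72 = 28
35 XOR 20 = 15
69 XOR 74 = 1d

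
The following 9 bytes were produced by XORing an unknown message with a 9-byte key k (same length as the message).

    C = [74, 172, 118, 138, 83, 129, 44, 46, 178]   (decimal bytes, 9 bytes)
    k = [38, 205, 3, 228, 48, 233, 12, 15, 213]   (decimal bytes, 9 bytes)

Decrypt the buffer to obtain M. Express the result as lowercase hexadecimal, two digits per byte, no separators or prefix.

XOR is its own inverse, so applying the key byte-wise gives the result directly.
4a ^ 26 = 6c
ac ^ cd = 61
76 ^ 03 = 75
8a ^ e4 = 6e
53 ^ 30 = 63
81 ^ e9 = 68
2c ^ 0c = 20
2e ^ 0f = 21
b2 ^ d5 = 67

6c61756e6368202167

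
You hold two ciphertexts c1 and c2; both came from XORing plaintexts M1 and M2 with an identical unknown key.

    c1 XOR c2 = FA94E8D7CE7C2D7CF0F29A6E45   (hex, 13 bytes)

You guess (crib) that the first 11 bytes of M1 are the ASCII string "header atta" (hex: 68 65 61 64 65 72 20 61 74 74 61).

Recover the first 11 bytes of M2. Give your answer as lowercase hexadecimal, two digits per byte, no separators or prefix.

Since c1 ⊕ c2 = M1 ⊕ M2, XORing with the guessed M1 bytes yields the corresponding M2 bytes: M2 = (c1 ⊕ c2) ⊕ M1.
byte 0: 250 ⊕ 104 = 146
byte 1: 148 ⊕ 101 = 241
byte 2: 232 ⊕  97 = 137
byte 3: 215 ⊕ 100 = 179
byte 4: 206 ⊕ 101 = 171
byte 5: 124 ⊕ 114 =  14
byte 6:  45 ⊕  32 =  13
byte 7: 124 ⊕  97 =  29
byte 8: 240 ⊕ 116 = 132
byte 9: 242 ⊕ 116 = 134
byte 10: 154 ⊕  97 = 251

92f189b3ab0e0d1d8486fb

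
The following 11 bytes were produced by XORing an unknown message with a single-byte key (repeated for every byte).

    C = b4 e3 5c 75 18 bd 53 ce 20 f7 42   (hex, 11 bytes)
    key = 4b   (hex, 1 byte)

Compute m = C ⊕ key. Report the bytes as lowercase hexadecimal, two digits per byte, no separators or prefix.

ffa8173e53f618856bbc09

The 1-byte key repeats, so the effective keystream is 4b 4b 4b 4b 4b 4b 4b 4b 4b 4b 4b.
byte 0: b4 ⊕ 4b = ff
byte 1: e3 ⊕ 4b = a8
byte 2: 5c ⊕ 4b = 17
byte 3: 75 ⊕ 4b = 3e
byte 4: 18 ⊕ 4b = 53
byte 5: bd ⊕ 4b = f6
byte 6: 53 ⊕ 4b = 18
byte 7: ce ⊕ 4b = 85
byte 8: 20 ⊕ 4b = 6b
byte 9: f7 ⊕ 4b = bc
byte 10: 42 ⊕ 4b = 09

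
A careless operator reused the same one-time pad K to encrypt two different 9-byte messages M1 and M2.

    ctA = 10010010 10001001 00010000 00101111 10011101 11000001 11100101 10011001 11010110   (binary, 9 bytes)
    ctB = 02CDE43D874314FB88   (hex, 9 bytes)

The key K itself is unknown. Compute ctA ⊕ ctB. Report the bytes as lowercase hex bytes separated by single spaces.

90 44 f4 12 1a 82 f1 62 5e

ctA ⊕ ctB = (M1 ⊕ K) ⊕ (M2 ⊕ K) = M1 ⊕ M2 — the shared key cancels under XOR.
10010010 xor 00000010 = 10010000
10001001 xor 11001101 = 01000100
00010000 xor 11100100 = 11110100
00101111 xor 00111101 = 00010010
10011101 xor 10000111 = 00011010
11000001 xor 01000011 = 10000010
11100101 xor 00010100 = 11110001
10011001 xor 11111011 = 01100010
11010110 xor 10001000 = 01011110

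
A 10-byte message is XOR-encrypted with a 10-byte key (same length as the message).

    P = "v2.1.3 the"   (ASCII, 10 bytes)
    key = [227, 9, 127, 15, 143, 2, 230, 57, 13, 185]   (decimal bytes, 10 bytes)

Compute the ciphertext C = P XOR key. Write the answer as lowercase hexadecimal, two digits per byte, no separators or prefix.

953b513ea131c64d65dc

76 xor e3 = 95
32 xor 09 = 3b
2e xor 7f = 51
31 xor 0f = 3e
2e xor 8f = a1
33 xor 02 = 31
20 xor e6 = c6
74 xor 39 = 4d
68 xor 0d = 65
65 xor b9 = dc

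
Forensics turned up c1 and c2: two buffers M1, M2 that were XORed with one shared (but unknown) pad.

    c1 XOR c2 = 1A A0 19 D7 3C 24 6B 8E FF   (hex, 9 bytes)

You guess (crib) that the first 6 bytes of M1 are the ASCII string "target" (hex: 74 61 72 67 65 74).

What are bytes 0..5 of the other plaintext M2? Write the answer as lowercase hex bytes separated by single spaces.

6e c1 6b b0 59 50

Since c1 ⊕ c2 = M1 ⊕ M2, XORing with the guessed M1 bytes yields the corresponding M2 bytes: M2 = (c1 ⊕ c2) ⊕ M1.
byte 0: 1a ^ 74 = 6e
byte 1: a0 ^ 61 = c1
byte 2: 19 ^ 72 = 6b
byte 3: d7 ^ 67 = b0
byte 4: 3c ^ 65 = 59
byte 5: 24 ^ 74 = 50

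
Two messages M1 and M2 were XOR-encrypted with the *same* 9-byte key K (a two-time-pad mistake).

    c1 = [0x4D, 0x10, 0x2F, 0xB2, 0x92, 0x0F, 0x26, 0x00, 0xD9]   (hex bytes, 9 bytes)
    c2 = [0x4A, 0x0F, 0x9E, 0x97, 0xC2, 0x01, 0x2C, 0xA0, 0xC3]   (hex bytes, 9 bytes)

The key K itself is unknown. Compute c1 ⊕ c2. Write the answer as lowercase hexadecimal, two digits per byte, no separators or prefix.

c1 ⊕ c2 = (M1 ⊕ K) ⊕ (M2 ⊕ K) = M1 ⊕ M2 — the shared key cancels under XOR.
 77 ⊕  74 =   7
 16 ⊕  15 =  31
 47 ⊕ 158 = 177
178 ⊕ 151 =  37
146 ⊕ 194 =  80
 15 ⊕   1 =  14
 38 ⊕  44 =  10
  0 ⊕ 160 = 160
217 ⊕ 195 =  26

071fb125500e0aa01a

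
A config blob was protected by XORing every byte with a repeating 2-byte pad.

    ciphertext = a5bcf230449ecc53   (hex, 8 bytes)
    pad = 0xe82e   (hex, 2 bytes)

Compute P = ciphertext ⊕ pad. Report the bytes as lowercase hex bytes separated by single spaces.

The 2-byte key repeats, so the effective keystream is e8 2e e8 2e e8 2e e8 2e.
byte 0: a5 ^ e8 = 4d
byte 1: bc ^ 2e = 92
byte 2: f2 ^ e8 = 1a
byte 3: 30 ^ 2e = 1e
byte 4: 44 ^ e8 = ac
byte 5: 9e ^ 2e = b0
byte 6: cc ^ e8 = 24
byte 7: 53 ^ 2e = 7d

4d 92 1a 1e ac b0 24 7d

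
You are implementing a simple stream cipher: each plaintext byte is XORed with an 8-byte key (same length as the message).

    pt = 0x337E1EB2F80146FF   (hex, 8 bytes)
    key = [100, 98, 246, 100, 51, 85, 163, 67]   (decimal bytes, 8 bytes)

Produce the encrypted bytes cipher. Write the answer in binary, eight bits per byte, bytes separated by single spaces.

01010111 00011100 11101000 11010110 11001011 01010100 11100101 10111100

byte 0: 00110011 XOR 01100100 = 01010111
byte 1: 01111110 XOR 01100010 = 00011100
byte 2: 00011110 XOR 11110110 = 11101000
byte 3: 10110010 XOR 01100100 = 11010110
byte 4: 11111000 XOR 00110011 = 11001011
byte 5: 00000001 XOR 01010101 = 01010100
byte 6: 01000110 XOR 10100011 = 11100101
byte 7: 11111111 XOR 01000011 = 10111100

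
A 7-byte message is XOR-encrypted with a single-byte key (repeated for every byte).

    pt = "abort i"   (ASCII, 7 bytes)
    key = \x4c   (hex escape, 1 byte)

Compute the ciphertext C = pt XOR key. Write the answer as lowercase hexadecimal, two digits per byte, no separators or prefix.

2d2e233e386c25

The 1-byte key repeats, so the effective keystream is 4c 4c 4c 4c 4c 4c 4c.
byte 0:  97 ⊕  76 =  45
byte 1:  98 ⊕  76 =  46
byte 2: 111 ⊕  76 =  35
byte 3: 114 ⊕  76 =  62
byte 4: 116 ⊕  76 =  56
byte 5:  32 ⊕  76 = 108
byte 6: 105 ⊕  76 =  37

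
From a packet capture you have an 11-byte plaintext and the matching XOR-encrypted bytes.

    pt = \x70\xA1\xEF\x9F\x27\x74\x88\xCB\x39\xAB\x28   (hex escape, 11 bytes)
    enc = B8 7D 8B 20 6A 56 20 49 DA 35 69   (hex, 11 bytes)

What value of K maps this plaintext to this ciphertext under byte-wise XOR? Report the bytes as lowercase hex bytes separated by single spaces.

c8 dc 64 bf 4d 22 a8 82 e3 9e 41

Since enc = pt ⊕ K, XORing both sides with pt gives K = pt ⊕ enc.
01110000 ⊕ 10111000 = 11001000
10100001 ⊕ 01111101 = 11011100
11101111 ⊕ 10001011 = 01100100
10011111 ⊕ 00100000 = 10111111
00100111 ⊕ 01101010 = 01001101
01110100 ⊕ 01010110 = 00100010
10001000 ⊕ 00100000 = 10101000
11001011 ⊕ 01001001 = 10000010
00111001 ⊕ 11011010 = 11100011
10101011 ⊕ 00110101 = 10011110
00101000 ⊕ 01101001 = 01000001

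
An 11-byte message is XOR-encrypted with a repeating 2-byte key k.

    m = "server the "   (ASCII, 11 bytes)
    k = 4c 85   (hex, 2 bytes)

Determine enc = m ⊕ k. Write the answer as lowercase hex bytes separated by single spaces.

3f e0 3e f3 29 f7 6c f1 24 e0 6c

The 2-byte key repeats, so the effective keystream is 4c 85 4c 85 4c 85 4c 85 4c 85 4c.
byte 0: 73 ⊕ 4c = 3f
byte 1: 65 ⊕ 85 = e0
byte 2: 72 ⊕ 4c = 3e
byte 3: 76 ⊕ 85 = f3
byte 4: 65 ⊕ 4c = 29
byte 5: 72 ⊕ 85 = f7
byte 6: 20 ⊕ 4c = 6c
byte 7: 74 ⊕ 85 = f1
byte 8: 68 ⊕ 4c = 24
byte 9: 65 ⊕ 85 = e0
byte 10: 20 ⊕ 4c = 6c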